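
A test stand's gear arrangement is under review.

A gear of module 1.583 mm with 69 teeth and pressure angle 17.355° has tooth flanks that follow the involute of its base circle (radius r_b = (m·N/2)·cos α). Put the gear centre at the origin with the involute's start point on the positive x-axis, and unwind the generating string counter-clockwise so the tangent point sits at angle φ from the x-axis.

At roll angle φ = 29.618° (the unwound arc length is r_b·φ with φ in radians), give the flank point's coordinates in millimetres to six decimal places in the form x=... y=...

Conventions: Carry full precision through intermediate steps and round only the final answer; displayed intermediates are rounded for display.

recognized (one wheel, involute flank): single-mesh tooth geometry, m = 1.583, N = 69
pitch radius r_p = m·N/2 = 1.583·69/2 = 54.613500
base radius r_b = r_p·cos α = 54.613500·cos 17.355° = 52.127215
roll angle φ = 29.618° = 0.51693162 rad
x = r_b·(cos φ + φ·sin φ) = 58.633477
y = r_b·(sin φ − φ·cos φ) = 2.336645

x=58.633477 y=2.336645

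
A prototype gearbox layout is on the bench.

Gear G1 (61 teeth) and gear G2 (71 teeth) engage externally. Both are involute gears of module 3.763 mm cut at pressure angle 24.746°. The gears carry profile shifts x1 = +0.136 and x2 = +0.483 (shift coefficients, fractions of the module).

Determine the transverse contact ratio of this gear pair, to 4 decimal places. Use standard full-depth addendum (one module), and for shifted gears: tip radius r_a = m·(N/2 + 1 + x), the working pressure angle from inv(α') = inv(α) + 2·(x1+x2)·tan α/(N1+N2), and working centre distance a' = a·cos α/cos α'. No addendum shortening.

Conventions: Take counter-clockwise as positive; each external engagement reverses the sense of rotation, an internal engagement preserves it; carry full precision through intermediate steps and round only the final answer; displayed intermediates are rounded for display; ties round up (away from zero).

recognized (one external pair, fixed centres): single-mesh tooth geometry, m = 3.763, N1 = 61, N2 = 71
base radii: r_b1 = 104.232309, r_b2 = 121.319572
tip radii: r_a1 = 119.046268, r_a2 = 139.167029
inv(α') = inv(24.746°) + 2·(+0.136+0.483)·tan α/(61+71) = 0.03334538  ⇒  α' = 25.85416°
a' = a·cos α / cos α' = 248.3580·cos 24.746°/cos 25.85416° = 250.639111
action lengths: √(r_a1²−r_b1²) = 57.512084, √(r_a2²−r_b2²) = 68.183747
base pitch p_b = π·m·cos α = 10.736244
CR = (57.512084 + 68.183747 − 250.639111·sin 25.85416°)/10.736244 = 1.527223
contact ratio ≈ 1.5272

1.5272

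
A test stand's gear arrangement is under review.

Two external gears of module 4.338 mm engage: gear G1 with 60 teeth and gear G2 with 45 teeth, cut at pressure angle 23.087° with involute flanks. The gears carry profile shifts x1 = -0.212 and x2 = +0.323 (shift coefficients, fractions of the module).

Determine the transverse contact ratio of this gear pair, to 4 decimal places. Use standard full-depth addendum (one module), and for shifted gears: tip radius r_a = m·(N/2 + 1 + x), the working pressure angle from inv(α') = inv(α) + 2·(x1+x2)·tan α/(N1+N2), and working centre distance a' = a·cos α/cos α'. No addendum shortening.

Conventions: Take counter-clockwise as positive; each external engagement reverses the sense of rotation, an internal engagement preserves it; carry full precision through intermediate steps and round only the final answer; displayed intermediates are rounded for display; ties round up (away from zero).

single-mesh involute tooth geometry (60T engaging 45T at module 4.338)
base radii: r_b1 = 119.717151, r_b2 = 89.787864
tip radii: r_a1 = 133.558344, r_a2 = 103.344174
inv(α') = inv(23.087°) + 2·(-0.212+0.323)·tan α/(60+45) = 0.02422509  ⇒  α' = 23.36736°
a' = a·cos α / cos α' = 227.7450·cos 23.087°/cos 23.36736° = 228.223765
action lengths: √(r_a1²−r_b1²) = 59.208402, √(r_a2²−r_b2²) = 51.167938
base pitch p_b = π·m·cos α = 12.536751
CR = (59.208402 + 51.167938 − 228.223765·sin 23.36736°)/12.536751 = 1.583910
contact ratio ≈ 1.5839

1.5839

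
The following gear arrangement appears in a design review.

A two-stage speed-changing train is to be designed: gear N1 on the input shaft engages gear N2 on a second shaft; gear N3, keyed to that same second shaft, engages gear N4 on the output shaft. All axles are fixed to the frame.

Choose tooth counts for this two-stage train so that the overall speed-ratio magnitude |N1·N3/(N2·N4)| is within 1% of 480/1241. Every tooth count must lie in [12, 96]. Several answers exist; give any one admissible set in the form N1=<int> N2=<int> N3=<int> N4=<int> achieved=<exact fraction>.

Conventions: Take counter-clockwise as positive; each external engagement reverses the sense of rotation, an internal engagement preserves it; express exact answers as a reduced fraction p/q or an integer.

N1=12 N2=17 N3=40 N4=73 achieved=480/1241

design class (target 480/1241): fixed-axis compound train
target = 480/1241 in lowest terms: an exact hit needs N1·N3 = k·480 and N2·N4 = k·1241 for one integer k, every count in [12, 96]; additionally prefer no 1:1 stage (N1 ≠ N2, N3 ≠ N4)
k = 1: N1·N3 = 480 = 12·40, N2·N4 = 1241 = 17·73
achieved = 12·40/(17·73) = 480/1241; |achieved − target| = 0 ≤ 24/6205 ✓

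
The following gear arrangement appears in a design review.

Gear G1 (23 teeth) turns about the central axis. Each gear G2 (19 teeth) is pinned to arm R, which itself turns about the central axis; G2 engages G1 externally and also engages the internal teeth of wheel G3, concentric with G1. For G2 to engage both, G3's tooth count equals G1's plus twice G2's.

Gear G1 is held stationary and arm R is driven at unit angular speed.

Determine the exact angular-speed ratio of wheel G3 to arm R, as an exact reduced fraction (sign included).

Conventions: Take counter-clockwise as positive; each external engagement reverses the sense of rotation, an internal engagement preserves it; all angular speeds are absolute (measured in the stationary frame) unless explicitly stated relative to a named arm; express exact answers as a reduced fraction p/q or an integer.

class = planetary set [G3 = 23+2·19 = 61; Willis about the carrier]
ring teeth: 23 + 2·19 = 61
23(ω_sun−ω_arm) = −61(ω_ring−ω_arm),  ω_sun = 0, ω_arm = 1
ω_ring = 1 − (23/61)(0−1) = 84/61
ω_out/ω_in = 84/61

84/61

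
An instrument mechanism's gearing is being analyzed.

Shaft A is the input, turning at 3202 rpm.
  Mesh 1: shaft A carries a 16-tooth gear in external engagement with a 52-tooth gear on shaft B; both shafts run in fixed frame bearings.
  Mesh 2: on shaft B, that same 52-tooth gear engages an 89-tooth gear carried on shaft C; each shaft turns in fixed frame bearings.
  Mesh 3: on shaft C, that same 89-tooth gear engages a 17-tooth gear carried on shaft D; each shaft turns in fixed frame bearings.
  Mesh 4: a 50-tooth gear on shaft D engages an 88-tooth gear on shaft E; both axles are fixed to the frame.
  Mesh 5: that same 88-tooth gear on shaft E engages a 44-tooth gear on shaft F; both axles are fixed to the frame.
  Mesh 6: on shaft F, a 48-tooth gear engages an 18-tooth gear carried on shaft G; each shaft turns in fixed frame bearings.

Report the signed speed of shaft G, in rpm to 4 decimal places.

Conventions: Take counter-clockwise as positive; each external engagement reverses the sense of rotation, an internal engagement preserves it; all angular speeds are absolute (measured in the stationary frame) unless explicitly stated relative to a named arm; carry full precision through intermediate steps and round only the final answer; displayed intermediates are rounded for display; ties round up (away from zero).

+9132.2638 rpm

recognized (7 fixed axles, 6 meshes): fixed-axis compound train
mesh 1 [16T→52T]: ω = 3202.0000×16/52 = 985.2308 rpm, sense flips to −
mesh 2 [52T→89T]: ω = 985.2308×52/89 = 575.6404 rpm, sense flips to +
mesh 3 [89T→17T]: ω = 575.6404×89/17 = 3013.6471 rpm, sense flips to −
mesh 4 [50T→88T]: ω = 3013.6471×50/88 = 1712.2995 rpm, sense flips to +
mesh 5 [88T→44T]: ω = 1712.2995×88/44 = 3424.5989 rpm, sense flips to −
mesh 6 [48T→18T]: ω = 3424.5989×48/18 = 9132.2638 rpm, sense flips to +
signed output speed = +9132.2638 rpm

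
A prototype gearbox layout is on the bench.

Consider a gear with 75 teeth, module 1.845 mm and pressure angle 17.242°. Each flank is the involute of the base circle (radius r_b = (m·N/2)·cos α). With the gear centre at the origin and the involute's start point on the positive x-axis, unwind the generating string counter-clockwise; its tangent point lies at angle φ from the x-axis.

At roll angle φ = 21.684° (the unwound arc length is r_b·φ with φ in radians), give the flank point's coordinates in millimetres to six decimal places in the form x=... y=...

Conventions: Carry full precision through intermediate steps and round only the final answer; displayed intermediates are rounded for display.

x=70.642395 y=1.176941

topology: single-mesh involute geometry — m = 1.845, N = 75
pitch radius r_p = m·N/2 = 1.845·75/2 = 69.187500
base radius r_b = r_p·cos α = 69.187500·cos 17.242° = 66.078306
roll angle φ = 21.684° = 0.37845720 rad
x = r_b·(cos φ + φ·sin φ) = 70.642395
y = r_b·(sin φ − φ·cos φ) = 1.176941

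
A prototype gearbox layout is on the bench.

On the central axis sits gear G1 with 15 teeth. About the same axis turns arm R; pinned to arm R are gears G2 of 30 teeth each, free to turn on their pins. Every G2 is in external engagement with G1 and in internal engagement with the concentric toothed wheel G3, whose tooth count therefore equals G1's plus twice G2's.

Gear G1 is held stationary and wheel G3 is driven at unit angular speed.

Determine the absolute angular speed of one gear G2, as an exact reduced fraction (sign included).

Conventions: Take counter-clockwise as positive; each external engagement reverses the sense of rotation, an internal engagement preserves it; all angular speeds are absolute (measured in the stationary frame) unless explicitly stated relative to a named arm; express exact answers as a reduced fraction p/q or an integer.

recognized (axles ride arm R): planetary set, 15/30/75 teeth
ring teeth: 15 + 2·30 = 75
15(ω_sun−ω_arm) = −75(ω_ring−ω_arm),  ω_sun = 0, ω_ring = 1
15(0−ω_arm) = −75(1−ω_arm)  ⇒  90·ω_arm = 75  ⇒  ω_arm = 5/6
sun–planet mesh: 15·(0−5/6) = −30·(ω_p−ω_arm)  ⇒  ω_p−ω_arm = 5/12
ω_p = 5/6 + 5/12 = 5/4
exact speed ratio = 5/4

5/4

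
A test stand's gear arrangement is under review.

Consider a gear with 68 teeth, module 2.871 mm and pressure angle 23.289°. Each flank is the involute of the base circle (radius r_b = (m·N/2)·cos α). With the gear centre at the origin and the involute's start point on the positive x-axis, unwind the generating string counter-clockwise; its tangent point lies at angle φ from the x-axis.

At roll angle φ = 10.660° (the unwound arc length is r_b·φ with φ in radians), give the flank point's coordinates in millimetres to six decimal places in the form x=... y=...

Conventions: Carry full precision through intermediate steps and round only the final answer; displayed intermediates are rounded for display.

x=91.199051 y=0.191814

recognized (one wheel, involute flank): single-mesh tooth geometry, m = 2.871, N = 68
pitch radius r_p = m·N/2 = 2.871·68/2 = 97.614000
base radius r_b = r_p·cos α = 97.614000·cos 23.289° = 89.660636
roll angle φ = 10.660° = 0.18605210 rad
x = r_b·(cos φ + φ·sin φ) = 91.199051
y = r_b·(sin φ − φ·cos φ) = 0.191814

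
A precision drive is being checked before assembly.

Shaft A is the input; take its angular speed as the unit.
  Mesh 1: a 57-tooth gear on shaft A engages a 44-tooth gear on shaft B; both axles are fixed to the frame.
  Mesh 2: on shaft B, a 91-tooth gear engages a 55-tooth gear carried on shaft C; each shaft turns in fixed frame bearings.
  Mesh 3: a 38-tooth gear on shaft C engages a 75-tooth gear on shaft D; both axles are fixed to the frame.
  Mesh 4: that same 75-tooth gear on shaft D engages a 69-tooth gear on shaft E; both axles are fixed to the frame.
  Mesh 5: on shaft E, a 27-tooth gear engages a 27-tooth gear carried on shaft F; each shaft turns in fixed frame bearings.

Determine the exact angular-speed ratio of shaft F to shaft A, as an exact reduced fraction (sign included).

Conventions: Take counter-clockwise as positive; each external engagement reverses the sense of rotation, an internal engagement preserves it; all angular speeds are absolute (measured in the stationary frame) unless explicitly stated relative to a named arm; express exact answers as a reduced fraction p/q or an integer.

-32851/27830

class = fixed-axis compound train [5 meshes; 5 ratios multiply, 5 sense flips]
mesh 1 [57T→44T]: running ratio 57/44, sense −
mesh 2 [91T→55T]: running ratio 5187/2420, sense +
mesh 3 [38T→75T]: running ratio 32851/30250, sense −
mesh 4 [75T→69T]: running ratio 32851/27830, sense +
mesh 5 [27T→27T]: running ratio 32851/27830, sense −
ω_out/ω_in = -32851/27830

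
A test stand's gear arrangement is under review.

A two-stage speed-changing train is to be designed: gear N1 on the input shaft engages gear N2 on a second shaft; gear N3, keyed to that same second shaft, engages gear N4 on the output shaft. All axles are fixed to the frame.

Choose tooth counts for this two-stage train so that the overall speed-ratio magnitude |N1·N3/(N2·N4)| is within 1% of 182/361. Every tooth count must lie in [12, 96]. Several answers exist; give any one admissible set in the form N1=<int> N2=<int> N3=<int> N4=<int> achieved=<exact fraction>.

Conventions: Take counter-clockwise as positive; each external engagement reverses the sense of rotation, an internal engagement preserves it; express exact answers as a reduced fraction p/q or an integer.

class = fixed-axis compound train [2-stage, 182/361 wanted]
target = 182/361 in lowest terms: an exact hit needs N1·N3 = k·182 and N2·N4 = k·361 for one integer k, every count in [12, 96]; additionally prefer no 1:1 stage (N1 ≠ N2, N3 ≠ N4)
k = 1: N1·N3 = 182 = 13·14, N2·N4 = 361 = 19·19
achieved = 13·14/(19·19) = 182/361; |achieved − target| = 0 ≤ 91/18050 ✓

N1=13 N2=19 N3=14 N4=19 achieved=182/361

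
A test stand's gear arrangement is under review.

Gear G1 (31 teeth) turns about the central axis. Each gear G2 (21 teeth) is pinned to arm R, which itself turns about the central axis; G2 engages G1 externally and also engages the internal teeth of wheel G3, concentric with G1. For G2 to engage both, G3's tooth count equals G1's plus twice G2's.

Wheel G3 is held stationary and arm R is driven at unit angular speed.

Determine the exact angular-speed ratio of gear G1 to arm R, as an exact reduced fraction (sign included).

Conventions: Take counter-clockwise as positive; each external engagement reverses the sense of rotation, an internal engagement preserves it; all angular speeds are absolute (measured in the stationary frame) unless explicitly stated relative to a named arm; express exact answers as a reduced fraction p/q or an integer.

recognized (axles ride arm R): planetary set, 31/21/73 teeth
ring teeth: 31 + 2·21 = 73
31(ω_sun−ω_arm) = −73(ω_ring−ω_arm),  ω_ring = 0, ω_arm = 1
ω_sun = 1 − (73/31)(0−1) = 104/31
ω_out/ω_in = 104/31

104/31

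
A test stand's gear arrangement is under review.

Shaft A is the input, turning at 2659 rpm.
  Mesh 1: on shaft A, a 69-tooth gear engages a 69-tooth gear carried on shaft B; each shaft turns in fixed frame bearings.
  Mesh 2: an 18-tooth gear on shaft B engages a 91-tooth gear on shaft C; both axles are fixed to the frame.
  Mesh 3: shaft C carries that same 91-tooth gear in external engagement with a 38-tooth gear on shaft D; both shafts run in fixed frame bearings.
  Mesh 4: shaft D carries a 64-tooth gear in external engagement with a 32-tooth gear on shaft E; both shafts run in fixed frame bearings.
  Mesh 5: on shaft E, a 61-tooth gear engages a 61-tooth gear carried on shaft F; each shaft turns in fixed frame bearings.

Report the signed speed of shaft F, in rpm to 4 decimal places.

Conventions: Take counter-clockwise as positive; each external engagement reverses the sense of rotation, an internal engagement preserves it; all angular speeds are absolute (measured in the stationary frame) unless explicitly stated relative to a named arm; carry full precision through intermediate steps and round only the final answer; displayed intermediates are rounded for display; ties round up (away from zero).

topology: fixed-axis compound train — 5 meshes, A→F
mesh 1 [69T→69T]: ω = 2659.0000×69/69 = 2659.0000 rpm, sense flips to −
mesh 2 [18T→91T]: ω = 2659.0000×18/91 = 525.9560 rpm, sense flips to +
mesh 3 [91T→38T]: ω = 525.9560×91/38 = 1259.5263 rpm, sense flips to −
mesh 4 [64T→32T]: ω = 1259.5263×64/32 = 2519.0526 rpm, sense flips to +
mesh 5 [61T→61T]: ω = 2519.0526×61/61 = 2519.0526 rpm, sense flips to −
signed output speed = -2519.0526 rpm

-2519.0526 rpm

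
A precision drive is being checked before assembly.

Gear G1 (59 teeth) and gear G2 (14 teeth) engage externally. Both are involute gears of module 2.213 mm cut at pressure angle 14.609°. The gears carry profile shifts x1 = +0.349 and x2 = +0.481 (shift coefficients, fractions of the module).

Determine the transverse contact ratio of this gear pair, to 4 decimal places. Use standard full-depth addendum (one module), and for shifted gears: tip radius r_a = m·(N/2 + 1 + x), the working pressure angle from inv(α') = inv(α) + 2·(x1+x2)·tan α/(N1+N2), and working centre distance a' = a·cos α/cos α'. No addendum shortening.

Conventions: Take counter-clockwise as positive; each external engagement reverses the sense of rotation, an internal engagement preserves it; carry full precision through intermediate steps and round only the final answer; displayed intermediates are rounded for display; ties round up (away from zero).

recognized (one external pair, fixed centres): single-mesh tooth geometry, m = 2.213, N1 = 59, N2 = 14
base radii: r_b1 = 63.172856, r_b2 = 14.990169
tip radii: r_a1 = 68.268837, r_a2 = 18.768453
inv(α') = inv(14.609°) + 2·(+0.349+0.481)·tan α/(59+14) = 0.01160015  ⇒  α' = 18.44390°
a' = a·cos α / cos α' = 80.7745·cos 14.609°/cos 18.44390° = 82.395356
action lengths: √(r_a1²−r_b1²) = 25.880966, √(r_a2²−r_b2²) = 11.293788
base pitch p_b = π·m·cos α = 6.727572
CR = (25.880966 + 11.293788 − 82.395356·sin 18.44390°)/6.727572 = 1.650943
contact ratio ≈ 1.6509

1.6509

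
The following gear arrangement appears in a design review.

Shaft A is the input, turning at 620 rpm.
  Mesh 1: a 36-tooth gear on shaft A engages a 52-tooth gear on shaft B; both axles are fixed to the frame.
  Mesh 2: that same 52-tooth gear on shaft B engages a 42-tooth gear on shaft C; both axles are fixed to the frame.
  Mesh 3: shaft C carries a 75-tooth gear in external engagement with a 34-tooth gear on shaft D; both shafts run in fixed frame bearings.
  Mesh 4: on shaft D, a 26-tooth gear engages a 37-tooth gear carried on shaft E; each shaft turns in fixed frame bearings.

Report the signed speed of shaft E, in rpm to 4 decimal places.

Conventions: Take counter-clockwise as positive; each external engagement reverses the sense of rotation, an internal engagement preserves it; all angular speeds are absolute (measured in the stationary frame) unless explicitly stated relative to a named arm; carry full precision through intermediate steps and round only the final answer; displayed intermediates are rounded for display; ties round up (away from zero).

+823.7565 rpm

topology: fixed-axis compound train — 4 meshes, A→E
mesh 1 [36T→52T]: ω = 620.0000×36/52 = 429.2308 rpm, sense flips to −
mesh 2 [52T→42T]: ω = 429.2308×52/42 = 531.4286 rpm, sense flips to +
mesh 3 [75T→34T]: ω = 531.4286×75/34 = 1172.2689 rpm, sense flips to −
mesh 4 [26T→37T]: ω = 1172.2689×26/37 = 823.7565 rpm, sense flips to +
signed output speed = +823.7565 rpm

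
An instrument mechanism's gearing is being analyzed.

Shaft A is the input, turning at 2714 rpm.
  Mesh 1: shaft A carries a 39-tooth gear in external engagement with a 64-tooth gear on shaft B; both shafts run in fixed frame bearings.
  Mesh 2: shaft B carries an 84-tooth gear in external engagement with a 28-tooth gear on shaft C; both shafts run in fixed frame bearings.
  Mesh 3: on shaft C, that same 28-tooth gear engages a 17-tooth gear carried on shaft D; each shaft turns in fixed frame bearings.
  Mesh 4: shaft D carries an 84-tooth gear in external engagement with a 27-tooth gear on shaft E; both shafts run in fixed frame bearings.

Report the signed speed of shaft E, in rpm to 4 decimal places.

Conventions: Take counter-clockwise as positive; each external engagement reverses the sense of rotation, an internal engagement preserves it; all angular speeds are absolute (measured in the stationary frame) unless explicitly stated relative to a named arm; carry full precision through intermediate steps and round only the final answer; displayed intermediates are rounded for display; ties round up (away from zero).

4-mesh fixed-axis compound train (all bearings frame-fixed)
mesh 1 [39T→64T]: ω = 2714.0000×39/64 = 1653.8438 rpm, sense flips to −
mesh 2 [84T→28T]: ω = 1653.8438×84/28 = 4961.5313 rpm, sense flips to +
mesh 3 [28T→17T]: ω = 4961.5313×28/17 = 8171.9338 rpm, sense flips to −
mesh 4 [84T→27T]: ω = 8171.9338×84/27 = 25423.7941 rpm, sense flips to +
signed output speed = +25423.7941 rpm

+25423.7941 rpm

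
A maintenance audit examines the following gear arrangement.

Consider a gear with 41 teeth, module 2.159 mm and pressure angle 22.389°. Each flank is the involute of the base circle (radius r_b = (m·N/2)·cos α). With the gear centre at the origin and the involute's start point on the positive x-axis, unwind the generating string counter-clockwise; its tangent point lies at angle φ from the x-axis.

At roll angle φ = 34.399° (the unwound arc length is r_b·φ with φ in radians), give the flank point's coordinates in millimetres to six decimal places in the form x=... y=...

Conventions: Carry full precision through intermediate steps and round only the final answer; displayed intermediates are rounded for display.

x=47.647157 y=2.846964

class = single-mesh tooth geometry [base-circle involute, m = 2.159, 41T]
pitch radius r_p = m·N/2 = 2.159·41/2 = 44.259500
base radius r_b = r_p·cos α = 44.259500·cos 22.389° = 40.923182
roll angle φ = 34.399° = 0.60037581 rad
x = r_b·(cos φ + φ·sin φ) = 47.647157
y = r_b·(sin φ − φ·cos φ) = 2.846964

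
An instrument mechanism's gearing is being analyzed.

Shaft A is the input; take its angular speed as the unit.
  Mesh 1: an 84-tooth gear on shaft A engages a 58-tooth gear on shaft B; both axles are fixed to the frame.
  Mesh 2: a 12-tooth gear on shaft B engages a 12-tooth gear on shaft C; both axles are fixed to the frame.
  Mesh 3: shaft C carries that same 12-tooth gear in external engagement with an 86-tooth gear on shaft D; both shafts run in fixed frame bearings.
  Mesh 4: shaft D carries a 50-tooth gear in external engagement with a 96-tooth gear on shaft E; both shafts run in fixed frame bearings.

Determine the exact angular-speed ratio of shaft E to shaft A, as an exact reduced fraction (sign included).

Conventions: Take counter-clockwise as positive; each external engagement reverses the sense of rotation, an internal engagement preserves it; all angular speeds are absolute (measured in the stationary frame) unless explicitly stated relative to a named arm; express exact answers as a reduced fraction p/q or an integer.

class = fixed-axis compound train [4 meshes; 4 ratios multiply, 4 sense flips]
mesh 1 [84T→58T]: running ratio 42/29, sense −
mesh 2 [12T→12T]: running ratio 42/29, sense +
mesh 3 [12T→86T]: running ratio 252/1247, sense −
mesh 4 [50T→96T]: running ratio 525/4988, sense +
ω_out/ω_in = 525/4988

525/4988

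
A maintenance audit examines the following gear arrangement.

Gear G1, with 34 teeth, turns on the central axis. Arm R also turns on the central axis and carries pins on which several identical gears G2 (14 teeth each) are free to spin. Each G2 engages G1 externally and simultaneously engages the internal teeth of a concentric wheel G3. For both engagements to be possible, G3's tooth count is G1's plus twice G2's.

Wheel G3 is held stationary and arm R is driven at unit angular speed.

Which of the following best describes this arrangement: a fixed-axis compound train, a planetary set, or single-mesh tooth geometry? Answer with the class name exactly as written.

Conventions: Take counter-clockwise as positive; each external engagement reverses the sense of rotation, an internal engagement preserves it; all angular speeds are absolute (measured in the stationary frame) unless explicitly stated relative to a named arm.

planetary set

class = planetary set [G3 = 34+2·14 = 62; Willis about the carrier]
classification: planetary set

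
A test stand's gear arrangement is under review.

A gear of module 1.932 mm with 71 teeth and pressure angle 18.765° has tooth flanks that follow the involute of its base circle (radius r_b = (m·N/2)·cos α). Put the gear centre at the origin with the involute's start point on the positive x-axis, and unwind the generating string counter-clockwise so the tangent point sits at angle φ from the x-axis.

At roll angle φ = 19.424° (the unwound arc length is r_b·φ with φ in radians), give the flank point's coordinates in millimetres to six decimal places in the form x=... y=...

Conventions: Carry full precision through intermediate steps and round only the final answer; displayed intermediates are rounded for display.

topology: single-mesh involute geometry — m = 1.932, N = 71
pitch radius r_p = m·N/2 = 1.932·71/2 = 68.586000
base radius r_b = r_p·cos α = 68.586000·cos 18.765° = 64.940376
roll angle φ = 19.424° = 0.33901275 rad
x = r_b·(cos φ + φ·sin φ) = 68.565623
y = r_b·(sin φ − φ·cos φ) = 0.833762

x=68.565623 y=0.833762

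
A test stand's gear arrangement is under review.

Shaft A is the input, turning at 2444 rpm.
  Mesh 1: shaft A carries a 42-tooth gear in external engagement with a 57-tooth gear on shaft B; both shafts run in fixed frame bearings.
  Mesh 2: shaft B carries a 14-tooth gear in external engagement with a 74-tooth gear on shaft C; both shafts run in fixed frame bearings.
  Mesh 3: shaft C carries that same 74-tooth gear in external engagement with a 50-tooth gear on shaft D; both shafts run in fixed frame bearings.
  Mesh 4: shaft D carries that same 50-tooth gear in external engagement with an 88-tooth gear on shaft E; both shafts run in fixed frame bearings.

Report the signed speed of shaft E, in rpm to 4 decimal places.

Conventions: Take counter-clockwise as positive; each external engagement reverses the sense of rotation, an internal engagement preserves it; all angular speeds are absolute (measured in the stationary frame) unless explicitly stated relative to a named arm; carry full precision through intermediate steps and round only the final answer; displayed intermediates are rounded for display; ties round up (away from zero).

4-mesh fixed-axis compound train (all bearings frame-fixed)
mesh 1 [42T→57T]: ω = 2444.0000×42/57 = 1800.8421 rpm, sense flips to −
mesh 2 [14T→74T]: ω = 1800.8421×14/74 = 340.6999 rpm, sense flips to +
mesh 3 [74T→50T]: ω = 340.6999×74/50 = 504.2358 rpm, sense flips to −
mesh 4 [50T→88T]: ω = 504.2358×50/88 = 286.4976 rpm, sense flips to +
signed output speed = +286.4976 rpm

+286.4976 rpm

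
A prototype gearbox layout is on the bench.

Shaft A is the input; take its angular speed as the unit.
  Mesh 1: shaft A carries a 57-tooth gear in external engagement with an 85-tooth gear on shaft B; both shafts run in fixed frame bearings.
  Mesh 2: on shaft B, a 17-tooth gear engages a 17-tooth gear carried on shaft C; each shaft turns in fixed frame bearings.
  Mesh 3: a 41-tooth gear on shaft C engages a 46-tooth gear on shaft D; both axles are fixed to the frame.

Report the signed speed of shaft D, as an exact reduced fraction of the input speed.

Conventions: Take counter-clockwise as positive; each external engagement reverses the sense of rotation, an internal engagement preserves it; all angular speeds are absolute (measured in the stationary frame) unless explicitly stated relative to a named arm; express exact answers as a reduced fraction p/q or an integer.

-2337/3910

3-mesh fixed-axis compound train (all bearings frame-fixed)
mesh 1 [57T→85T]: |ω|/ω_in = 1×57/85 = 57/85, sense flips to −
mesh 2 [17T→17T]: |ω|/ω_in = (57/85)×17/17 = 57/85, sense flips to +
mesh 3 [41T→46T]: |ω|/ω_in = (57/85)×41/46 = 2337/3910, sense flips to −
signed output speed (× input speed) = -2337/3910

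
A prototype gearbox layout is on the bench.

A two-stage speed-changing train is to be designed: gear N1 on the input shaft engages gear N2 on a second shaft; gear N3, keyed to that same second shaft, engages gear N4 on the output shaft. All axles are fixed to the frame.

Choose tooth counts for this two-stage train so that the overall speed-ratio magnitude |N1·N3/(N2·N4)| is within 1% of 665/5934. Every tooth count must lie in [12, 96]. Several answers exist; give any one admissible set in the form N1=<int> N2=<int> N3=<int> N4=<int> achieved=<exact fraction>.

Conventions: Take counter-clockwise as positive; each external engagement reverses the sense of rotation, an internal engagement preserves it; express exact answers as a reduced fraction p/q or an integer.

topology: fixed-axis compound train — 2 stages, target 665/5934
target = 665/5934 in lowest terms: an exact hit needs N1·N3 = k·665 and N2·N4 = k·5934 for one integer k, every count in [12, 96]; additionally prefer no 1:1 stage (N1 ≠ N2, N3 ≠ N4)
k = 1: N1·N3 = 665 = 19·35, N2·N4 = 5934 = 69·86
achieved = 19·35/(69·86) = 665/5934; |achieved − target| = 0 ≤ 133/118680 ✓

N1=19 N2=69 N3=35 N4=86 achieved=665/5934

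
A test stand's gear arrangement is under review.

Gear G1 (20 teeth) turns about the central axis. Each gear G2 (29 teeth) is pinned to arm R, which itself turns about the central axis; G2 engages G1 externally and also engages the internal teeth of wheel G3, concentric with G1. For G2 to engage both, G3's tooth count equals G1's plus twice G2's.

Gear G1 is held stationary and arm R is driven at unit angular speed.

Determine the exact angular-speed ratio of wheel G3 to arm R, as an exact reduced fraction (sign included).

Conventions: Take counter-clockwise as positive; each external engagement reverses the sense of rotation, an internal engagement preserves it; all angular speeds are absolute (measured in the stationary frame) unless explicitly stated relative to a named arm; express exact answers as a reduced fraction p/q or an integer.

49/39

recognized (axles ride arm R): planetary set, 20/29/78 teeth
ring teeth: 20 + 2·29 = 78
20(ω_sun−ω_arm) = −78(ω_ring−ω_arm),  ω_sun = 0, ω_arm = 1
ω_ring = 1 − (20/78)(0−1) = 49/39
ω_out/ω_in = 49/39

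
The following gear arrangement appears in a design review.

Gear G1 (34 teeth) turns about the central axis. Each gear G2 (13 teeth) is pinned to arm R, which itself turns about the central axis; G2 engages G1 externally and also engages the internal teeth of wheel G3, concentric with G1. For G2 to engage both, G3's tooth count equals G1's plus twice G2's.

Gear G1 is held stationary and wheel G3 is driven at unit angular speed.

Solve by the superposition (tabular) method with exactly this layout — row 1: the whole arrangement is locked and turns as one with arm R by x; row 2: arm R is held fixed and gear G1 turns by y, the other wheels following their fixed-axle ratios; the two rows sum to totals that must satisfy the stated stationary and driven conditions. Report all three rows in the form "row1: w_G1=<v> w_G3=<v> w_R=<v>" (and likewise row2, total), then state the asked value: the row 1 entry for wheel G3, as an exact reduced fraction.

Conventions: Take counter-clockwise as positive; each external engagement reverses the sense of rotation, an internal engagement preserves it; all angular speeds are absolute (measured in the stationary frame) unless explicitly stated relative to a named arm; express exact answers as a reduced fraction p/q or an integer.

row1: w_G1=30/47 w_G3=30/47 w_R=30/47
row2: w_G1=-30/47 w_G3=17/47 w_R=0
total: w_G1=0 w_G3=1 w_R=30/47
asked value: 30/47

class = planetary set [G3 = 34+2·13 = 60; Willis about the carrier]
row 1 (train locked, turned with arm): all members turn x
row 2 — arm fixed, fixed-axis ratios: sun y, ring −(34/60)·y, arm 0
boundary: total ω_sun = x + y = 0 and total ω_ring = x − (34/60)·y = 1  ⇒  y = -30/47, x = 30/47
row 2 ring = −(34/60)·(-30/47) = 17/47
totals (row 1 + row 2): sun 30/47 + (-30/47) = 0, ring 30/47 + 17/47 = 1, arm 30/47 + 0 = 30/47
asked cell (row1, ring) = 30/47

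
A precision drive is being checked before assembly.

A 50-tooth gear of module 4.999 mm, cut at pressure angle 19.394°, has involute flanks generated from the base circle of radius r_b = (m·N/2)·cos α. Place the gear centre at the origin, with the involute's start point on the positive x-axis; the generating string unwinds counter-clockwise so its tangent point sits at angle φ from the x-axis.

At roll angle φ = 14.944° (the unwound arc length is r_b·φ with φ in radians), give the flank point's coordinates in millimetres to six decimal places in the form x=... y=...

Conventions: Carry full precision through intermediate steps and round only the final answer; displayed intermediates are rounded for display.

class = single-mesh tooth geometry [base-circle involute, m = 4.999, 50T]
pitch radius r_p = m·N/2 = 4.999·50/2 = 124.975000
base radius r_b = r_p·cos α = 124.975000·cos 19.394° = 117.883598
roll angle φ = 14.944° = 0.26082200 rad
x = r_b·(cos φ + φ·sin φ) = 121.825362
y = r_b·(sin φ − φ·cos φ) = 0.692480

x=121.825362 y=0.692480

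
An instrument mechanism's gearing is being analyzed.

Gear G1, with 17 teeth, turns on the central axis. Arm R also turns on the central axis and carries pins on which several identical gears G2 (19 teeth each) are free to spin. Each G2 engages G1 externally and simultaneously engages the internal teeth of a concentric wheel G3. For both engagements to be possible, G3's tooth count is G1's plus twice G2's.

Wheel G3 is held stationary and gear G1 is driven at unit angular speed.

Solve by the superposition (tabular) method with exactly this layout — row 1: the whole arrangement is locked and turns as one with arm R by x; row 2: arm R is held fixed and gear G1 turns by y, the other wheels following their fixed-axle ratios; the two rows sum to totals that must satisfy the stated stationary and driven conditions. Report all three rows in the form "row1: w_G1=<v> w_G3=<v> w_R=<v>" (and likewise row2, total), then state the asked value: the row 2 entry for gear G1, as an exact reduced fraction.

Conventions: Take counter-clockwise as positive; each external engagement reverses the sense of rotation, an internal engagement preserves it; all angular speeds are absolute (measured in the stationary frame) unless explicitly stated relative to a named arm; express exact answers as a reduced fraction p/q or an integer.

row1: w_G1=17/72 w_G3=17/72 w_R=17/72
row2: w_G1=55/72 w_G3=-17/72 w_R=0
total: w_G1=1 w_G3=0 w_R=17/72
asked value: 55/72

class = planetary set [G3 = 17+2·19 = 55; Willis about the carrier]
row 1: whole set turns with the arm by x
superposition row 2 [arm held]: sun y, ring −(17/55)·y, arm 0
boundary: total ω_ring = x − (17/55)·y = 0 and total ω_sun = x + y = 1  ⇒  y = 55/72, x = 17/72
row 2 ring = −(17/55)·55/72 = -17/72
totals (row 1 + row 2): sun 17/72 + 55/72 = 1, ring 17/72 + (-17/72) = 0, arm 17/72 + 0 = 17/72
asked cell (row2, sun) = 55/72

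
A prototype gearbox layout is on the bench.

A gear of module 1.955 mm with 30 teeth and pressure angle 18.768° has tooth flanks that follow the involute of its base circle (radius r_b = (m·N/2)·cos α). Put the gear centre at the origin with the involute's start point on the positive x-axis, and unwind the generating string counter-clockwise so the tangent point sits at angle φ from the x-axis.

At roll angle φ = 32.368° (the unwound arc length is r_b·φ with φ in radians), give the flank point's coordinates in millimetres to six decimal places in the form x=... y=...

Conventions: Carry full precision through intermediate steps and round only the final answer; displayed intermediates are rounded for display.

class = single-mesh tooth geometry [base-circle involute, m = 1.955, 30T]
pitch radius r_p = m·N/2 = 1.955·30/2 = 29.325000
base radius r_b = r_p·cos α = 29.325000·cos 18.768° = 27.765763
roll angle φ = 32.368° = 0.56492817 rad
x = r_b·(cos φ + φ·sin φ) = 31.849115
y = r_b·(sin φ − φ·cos φ) = 1.616010

x=31.849115 y=1.616010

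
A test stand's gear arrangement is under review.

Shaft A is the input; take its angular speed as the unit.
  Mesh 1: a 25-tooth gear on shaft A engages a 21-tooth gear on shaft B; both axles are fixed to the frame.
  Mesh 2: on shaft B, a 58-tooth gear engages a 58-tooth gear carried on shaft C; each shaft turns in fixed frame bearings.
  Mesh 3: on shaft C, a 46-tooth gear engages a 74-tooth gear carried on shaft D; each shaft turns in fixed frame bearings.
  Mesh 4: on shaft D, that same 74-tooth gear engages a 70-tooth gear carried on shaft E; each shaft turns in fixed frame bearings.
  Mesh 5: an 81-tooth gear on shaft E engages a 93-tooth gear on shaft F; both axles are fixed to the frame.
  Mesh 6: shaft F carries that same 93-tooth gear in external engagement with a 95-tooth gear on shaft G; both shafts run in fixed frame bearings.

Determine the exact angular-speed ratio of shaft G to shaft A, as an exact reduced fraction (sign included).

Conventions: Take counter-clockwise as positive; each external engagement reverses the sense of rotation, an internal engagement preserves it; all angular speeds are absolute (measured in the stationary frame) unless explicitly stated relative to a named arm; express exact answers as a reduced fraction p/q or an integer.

class = fixed-axis compound train [6 meshes; 6 ratios multiply, 6 sense flips]
mesh 1 [25T→21T]: running ratio 25/21, sense −
mesh 2 [58T→58T]: running ratio 25/21, sense +
mesh 3 [46T→74T]: running ratio 575/777, sense −
mesh 4 [74T→70T]: running ratio 115/147, sense +
mesh 5 [81T→93T]: running ratio 1035/1519, sense −
mesh 6 [93T→95T]: running ratio 621/931, sense +
ω_out/ω_in = 621/931

621/931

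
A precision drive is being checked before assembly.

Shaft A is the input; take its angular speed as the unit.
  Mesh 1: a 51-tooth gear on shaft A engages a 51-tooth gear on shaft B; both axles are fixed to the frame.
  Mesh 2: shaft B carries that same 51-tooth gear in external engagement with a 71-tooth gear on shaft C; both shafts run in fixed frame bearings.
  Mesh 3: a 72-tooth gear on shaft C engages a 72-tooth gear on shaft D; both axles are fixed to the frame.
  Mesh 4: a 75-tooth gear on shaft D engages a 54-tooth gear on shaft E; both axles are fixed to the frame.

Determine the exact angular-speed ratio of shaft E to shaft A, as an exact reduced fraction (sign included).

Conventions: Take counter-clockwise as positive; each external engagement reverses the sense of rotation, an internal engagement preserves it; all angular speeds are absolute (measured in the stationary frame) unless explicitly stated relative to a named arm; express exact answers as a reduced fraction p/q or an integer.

class = fixed-axis compound train [4 meshes; 4 ratios multiply, 4 sense flips]
mesh 1 [51T→51T]: running ratio 1, sense −
mesh 2 [51T→71T]: running ratio 51/71, sense +
mesh 3 [72T→72T]: running ratio 51/71, sense −
mesh 4 [75T→54T]: running ratio 425/426, sense +
ω_out/ω_in = 425/426

425/426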